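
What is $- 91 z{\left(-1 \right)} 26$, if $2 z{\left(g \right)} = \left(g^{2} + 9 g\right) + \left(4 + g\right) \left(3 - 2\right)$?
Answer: $5915$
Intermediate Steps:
$z{\left(g \right)} = 2 + \frac{g^{2}}{2} + 5 g$ ($z{\left(g \right)} = \frac{\left(g^{2} + 9 g\right) + \left(4 + g\right) \left(3 - 2\right)}{2} = \frac{\left(g^{2} + 9 g\right) + \left(4 + g\right) 1}{2} = \frac{\left(g^{2} + 9 g\right) + \left(4 + g\right)}{2} = \frac{4 + g^{2} + 10 g}{2} = 2 + \frac{g^{2}}{2} + 5 g$)
$- 91 z{\left(-1 \right)} 26 = - 91 \left(2 + \frac{\left(-1\right)^{2}}{2} + 5 \left(-1\right)\right) 26 = - 91 \left(2 + \frac{1}{2} \cdot 1 - 5\right) 26 = - 91 \left(2 + \frac{1}{2} - 5\right) 26 = \left(-91\right) \left(- \frac{5}{2}\right) 26 = \frac{455}{2} \cdot 26 = 5915$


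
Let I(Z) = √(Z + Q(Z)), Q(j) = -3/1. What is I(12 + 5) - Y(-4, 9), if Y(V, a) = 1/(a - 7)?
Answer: -½ + √14 ≈ 3.2417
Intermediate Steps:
Q(j) = -3 (Q(j) = -3*1 = -3)
I(Z) = √(-3 + Z) (I(Z) = √(Z - 3) = √(-3 + Z))
Y(V, a) = 1/(-7 + a)
I(12 + 5) - Y(-4, 9) = √(-3 + (12 + 5)) - 1/(-7 + 9) = √(-3 + 17) - 1/2 = √14 - 1*½ = √14 - ½ = -½ + √14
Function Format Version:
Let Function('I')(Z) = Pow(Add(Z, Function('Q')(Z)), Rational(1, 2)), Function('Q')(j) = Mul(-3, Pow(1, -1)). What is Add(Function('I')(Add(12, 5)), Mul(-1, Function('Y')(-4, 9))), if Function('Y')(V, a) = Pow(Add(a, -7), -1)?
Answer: Add(Rational(-1, 2), Pow(14, Rational(1, 2))) ≈ 3.2417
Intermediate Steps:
Function('Q')(j) = -3 (Function('Q')(j) = Mul(-3, 1) = -3)
Function('I')(Z) = Pow(Add(-3, Z), Rational(1, 2)) (Function('I')(Z) = Pow(Add(Z, -3), Rational(1, 2)) = Pow(Add(-3, Z), Rational(1, 2)))
Function('Y')(V, a) = Pow(Add(-7, a), -1)
Add(Function('I')(Add(12, 5)), Mul(-1, Function('Y')(-4, 9))) = Add(Pow(Add(-3, Add(12, 5)), Rational(1, 2)), Mul(-1, Pow(Add(-7, 9), -1))) = Add(Pow(Add(-3, 17), Rational(1, 2)), Mul(-1, Pow(2, -1))) = Add(Pow(14, Rational(1, 2)), Mul(-1, Rational(1, 2))) = Add(Pow(14, Rational(1, 2)), Rational(-1, 2)) = Add(Rational(-1, 2), Pow(14, Rational(1, 2)))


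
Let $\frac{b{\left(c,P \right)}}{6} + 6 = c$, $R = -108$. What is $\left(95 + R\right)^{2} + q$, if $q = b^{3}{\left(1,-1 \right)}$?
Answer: $-26831$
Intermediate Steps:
$b{\left(c,P \right)} = -36 + 6 c$
$q = -27000$ ($q = \left(-36 + 6 \cdot 1\right)^{3} = \left(-36 + 6\right)^{3} = \left(-30\right)^{3} = -27000$)
$\left(95 + R\right)^{2} + q = \left(95 - 108\right)^{2} - 27000 = \left(-13\right)^{2} - 27000 = 169 - 27000 = -26831$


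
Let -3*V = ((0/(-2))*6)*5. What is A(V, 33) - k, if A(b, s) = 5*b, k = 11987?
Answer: -11987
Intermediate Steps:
V = 0 (V = -(0/(-2))*6*5/3 = -(0*(-½))*6*5/3 = -0*6*5/3 = -0*5 = -⅓*0 = 0)
A(V, 33) - k = 5*0 - 1*11987 = 0 - 11987 = -11987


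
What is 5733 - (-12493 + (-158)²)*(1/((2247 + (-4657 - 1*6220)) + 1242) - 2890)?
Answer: 266314679595/7388 ≈ 3.6047e+7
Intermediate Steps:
5733 - (-12493 + (-158)²)*(1/((2247 + (-4657 - 1*6220)) + 1242) - 2890) = 5733 - (-12493 + 24964)*(1/((2247 + (-4657 - 6220)) + 1242) - 2890) = 5733 - 12471*(1/((2247 - 10877) + 1242) - 2890) = 5733 - 12471*(1/(-8630 + 1242) - 2890) = 5733 - 12471*(1/(-7388) - 2890) = 5733 - 12471*(-1/7388 - 2890) = 5733 - 12471*(-21351321)/7388 = 5733 - 1*(-266272324191/7388) = 5733 + 266272324191/7388 = 266314679595/7388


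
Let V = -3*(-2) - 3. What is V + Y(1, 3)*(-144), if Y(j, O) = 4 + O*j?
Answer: -1005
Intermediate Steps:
V = 3 (V = 6 - 3 = 3)
V + Y(1, 3)*(-144) = 3 + (4 + 3*1)*(-144) = 3 + (4 + 3)*(-144) = 3 + 7*(-144) = 3 - 1008 = -1005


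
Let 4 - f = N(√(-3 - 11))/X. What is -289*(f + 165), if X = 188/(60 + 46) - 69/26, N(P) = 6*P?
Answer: -48841 - 2389452*I*√14/1213 ≈ -48841.0 - 7370.6*I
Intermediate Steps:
X = -1213/1378 (X = 188/106 - 69*1/26 = 188*(1/106) - 69/26 = 94/53 - 69/26 = -1213/1378 ≈ -0.88026)
f = 4 + 8268*I*√14/1213 (f = 4 - 6*√(-3 - 11)/(-1213/1378) = 4 - 6*√(-14)*(-1378)/1213 = 4 - 6*(I*√14)*(-1378)/1213 = 4 - 6*I*√14*(-1378)/1213 = 4 - (-8268)*I*√14/1213 = 4 + 8268*I*√14/1213 ≈ 4.0 + 25.504*I)
-289*(f + 165) = -289*((4 + 8268*I*√14/1213) + 165) = -289*(169 + 8268*I*√14/1213) = -48841 - 2389452*I*√14/1213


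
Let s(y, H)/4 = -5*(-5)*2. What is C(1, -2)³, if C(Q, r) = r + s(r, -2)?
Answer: 7762392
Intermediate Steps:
s(y, H) = 200 (s(y, H) = 4*(-5*(-5)*2) = 4*(25*2) = 4*50 = 200)
C(Q, r) = 200 + r (C(Q, r) = r + 200 = 200 + r)
C(1, -2)³ = (200 - 2)³ = 198³ = 7762392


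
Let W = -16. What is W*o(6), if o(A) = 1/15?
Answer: -16/15 ≈ -1.0667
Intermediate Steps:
o(A) = 1/15
W*o(6) = -16*1/15 = -16/15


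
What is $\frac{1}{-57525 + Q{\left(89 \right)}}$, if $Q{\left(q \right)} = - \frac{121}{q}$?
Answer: $- \frac{89}{5119846} \approx -1.7383 \cdot 10^{-5}$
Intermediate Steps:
$\frac{1}{-57525 + Q{\left(89 \right)}} = \frac{1}{-57525 - \frac{121}{89}} = \frac{1}{- \frac{5119846}{89}} = - \frac{89}{5119846}$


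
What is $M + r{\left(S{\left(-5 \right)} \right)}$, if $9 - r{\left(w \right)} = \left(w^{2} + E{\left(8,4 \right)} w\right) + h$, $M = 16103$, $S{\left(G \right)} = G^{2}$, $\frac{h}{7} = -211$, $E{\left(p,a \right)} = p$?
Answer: $16764$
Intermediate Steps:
$h = -1477$ ($h = 7 \left(-211\right) = -1477$)
$r{\left(w \right)} = 1486 - w^{2} - 8 w$ ($r{\left(w \right)} = 9 - \left(\left(w^{2} + 8 w\right) - 1477\right) = 9 - \left(-1477 + w^{2} + 8 w\right) = 1486 - w^{2} - 8 w$)
$M + r{\left(S{\left(-5 \right)} \right)} = 16103 - \left(-1486 + 200 + \left(\left(-5\right)^{2}\right)^{2}\right) = 16103 - -661 = 16103 + 661 = 16764$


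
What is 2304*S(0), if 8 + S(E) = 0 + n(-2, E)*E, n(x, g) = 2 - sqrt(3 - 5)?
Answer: -18432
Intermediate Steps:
n(x, g) = 2 - I*sqrt(2) (n(x, g) = 2 - sqrt(-2) = 2 - I*sqrt(2))
S(E) = -8 + E*(2 - I*sqrt(2)) (S(E) = -8 + (0 + (2 - I*sqrt(2))*E) = -8 + (0 + E*(2 - I*sqrt(2))) = -8 + E*(2 - I*sqrt(2)))
2304*S(0) = 2304*(-8 + 0*(2 - I*sqrt(2))) = 2304*(-8 + 0) = 2304*(-8) = -18432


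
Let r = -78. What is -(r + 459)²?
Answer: -145161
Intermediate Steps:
-(r + 459)² = -(-78 + 459)² = -1*381² = -1*145161 = -145161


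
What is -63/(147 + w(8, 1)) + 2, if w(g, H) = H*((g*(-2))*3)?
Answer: 15/11 ≈ 1.3636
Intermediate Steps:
w(g, H) = -6*H*g (w(g, H) = H*(-2*g*3) = H*(-6*g) = -6*H*g)
-63/(147 + w(8, 1)) + 2 = -63/(147 - 6*1*8) + 2 = -63/(147 - 48) + 2 = -63/99 + 2 = (1/99)*(-63) + 2 = -7/11 + 2 = 15/11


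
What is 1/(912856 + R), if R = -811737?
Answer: 1/101119 ≈ 9.8893e-6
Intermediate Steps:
1/(912856 + R) = 1/(912856 - 811737) = 1/101119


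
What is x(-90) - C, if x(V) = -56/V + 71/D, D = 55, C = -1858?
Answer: 920657/495 ≈ 1859.9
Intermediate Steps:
x(V) = 71/55 - 56/V (x(V) = -56/V + 71/55 = 71/55 - 56/V)
x(-90) - C = (71/55 - 56/(-90)) - 1*(-1858) = (71/55 - 56*(-1/90)) + 1858 = (71/55 + 28/45) + 1858 = 947/495 + 1858 = 920657/495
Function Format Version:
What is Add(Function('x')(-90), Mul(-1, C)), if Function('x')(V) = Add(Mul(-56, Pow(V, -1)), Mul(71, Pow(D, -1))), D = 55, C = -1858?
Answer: Rational(920657, 495) ≈ 1859.9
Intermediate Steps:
Function('x')(V) = Add(Rational(71, 55), Mul(-56, Pow(V, -1))) (Function('x')(V) = Add(Mul(-56, Pow(V, -1)), Mul(71, Pow(55, -1))) = Add(Mul(-56, Pow(V, -1)), Mul(71, Rational(1, 55))) = Add(Mul(-56, Pow(V, -1)), Rational(71, 55)) = Add(Rational(71, 55), Mul(-56, Pow(V, -1))))
Add(Function('x')(-90), Mul(-1, C)) = Add(Add(Rational(71, 55), Mul(-56, Pow(-90, -1))), Mul(-1, -1858)) = Add(Add(Rational(71, 55), Mul(-56, Rational(-1, 90))), 1858) = Add(Add(Rational(71, 55), Rational(28, 45)), 1858) = Add(Rational(947, 495), 1858) = Rational(920657, 495)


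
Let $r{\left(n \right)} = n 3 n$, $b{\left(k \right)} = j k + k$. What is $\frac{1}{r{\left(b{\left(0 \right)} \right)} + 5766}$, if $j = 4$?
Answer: $\frac{1}{5766} \approx 0.00017343$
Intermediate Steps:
$b{\left(k \right)} = 5 k$ ($b{\left(k \right)} = 4 k + k = 5 k$)
$r{\left(n \right)} = 3 n^{2}$ ($r{\left(n \right)} = 3 n n = 3 n^{2}$)
$\frac{1}{r{\left(b{\left(0 \right)} \right)} + 5766} = \frac{1}{3 \left(5 \cdot 0\right)^{2} + 5766} = \frac{1}{3 \cdot 0^{2} + 5766} = \frac{1}{3 \cdot 0 + 5766} = \frac{1}{0 + 5766} = \frac{1}{5766}$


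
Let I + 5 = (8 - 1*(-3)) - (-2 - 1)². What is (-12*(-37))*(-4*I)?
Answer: 5328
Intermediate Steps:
I = -3 (I = -5 + ((8 - 1*(-3)) - (-2 - 1)²) = -5 + ((8 + 3) - 1*(-3)²) = -5 + (11 - 1*9) = -5 + (11 - 9) = -5 + 2 = -3)
(-12*(-37))*(-4*I) = (-12*(-37))*(-4*(-3)) = 444*12 = 5328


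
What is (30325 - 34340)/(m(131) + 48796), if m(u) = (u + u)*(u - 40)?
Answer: -4015/72638 ≈ -0.055274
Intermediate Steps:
m(u) = 2*u*(-40 + u) (m(u) = (2*u)*(-40 + u) = 2*u*(-40 + u))
(30325 - 34340)/(m(131) + 48796) = (30325 - 34340)/(2*131*(-40 + 131) + 48796) = -4015/(2*131*91 + 48796) = -4015/(23842 + 48796) = -4015/72638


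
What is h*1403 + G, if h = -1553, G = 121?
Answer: -2178738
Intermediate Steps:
h*1403 + G = -1553*1403 + 121 = -2178859 + 121 = -2178738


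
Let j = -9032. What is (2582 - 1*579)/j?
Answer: -2003/9032 ≈ -0.22177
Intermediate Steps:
(2582 - 1*579)/j = (2582 - 1*579)/(-9032) = (2582 - 579)*(-1/9032) = 2003*(-1/9032) = -2003/9032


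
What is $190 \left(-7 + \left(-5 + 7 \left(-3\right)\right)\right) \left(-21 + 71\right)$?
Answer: $-313500$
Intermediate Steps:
$190 \left(-7 + \left(-5 + 7 \left(-3\right)\right)\right) \left(-21 + 71\right) = 190 \left(-7 - 26\right) 50 = 190 \left(\left(-33\right) 50\right) = 190 \left(-1650\right) = -313500$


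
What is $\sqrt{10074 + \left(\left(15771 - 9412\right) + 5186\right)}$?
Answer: $\sqrt{21619} \approx 147.03$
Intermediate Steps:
$\sqrt{10074 + \left(\left(15771 - 9412\right) + 5186\right)} = \sqrt{10074 + \left(6359 + 5186\right)} = \sqrt{10074 + 11545} = \sqrt{21619}$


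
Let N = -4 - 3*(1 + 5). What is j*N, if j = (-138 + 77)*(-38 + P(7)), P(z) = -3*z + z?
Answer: -69784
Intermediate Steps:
P(z) = -2*z
N = -22 (N = -4 - 3*6 = -4 - 18 = -22)
j = 3172 (j = (-138 + 77)*(-38 - 2*7) = -61*(-38 - 14) = -61*(-52) = 3172)
j*N = 3172*(-22) = -69784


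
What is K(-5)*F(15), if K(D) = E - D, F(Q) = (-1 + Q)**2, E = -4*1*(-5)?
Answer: 4900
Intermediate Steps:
E = 20 (E = -4*(-5) = 20)
K(D) = 20 - D
K(-5)*F(15) = (20 - 1*(-5))*(-1 + 15)**2 = (20 + 5)*14**2 = 25*196 = 4900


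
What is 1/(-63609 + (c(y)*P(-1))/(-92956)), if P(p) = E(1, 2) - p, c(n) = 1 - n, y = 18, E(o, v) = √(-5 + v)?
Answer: -475461753037/30243646561977031 - 1367*I*√3/30243646561977031 ≈ -1.5721e-5 - 7.8288e-14*I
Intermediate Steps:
P(p) = -p + I*√3 (P(p) = √(-5 + 2) - p = √(-3) - p = I*√3 - p = -p + I*√3)
1/(-63609 + (c(y)*P(-1))/(-92956)) = 1/(-63609 + ((1 - 1*18)*(-1*(-1) + I*√3))/(-92956)) = 1/(-63609 + ((1 - 18)*(1 + I*√3))*(-1/92956)) = 1/(-63609 - 17*(1 + I*√3)*(-1/92956)) = 1/(-63609 + (-17 - 17*I*√3)*(-1/92956)) = 1/(-63609 + (1/5468 + I*√3/5468)) = 1/(-347814011/5468 + I*√3/5468)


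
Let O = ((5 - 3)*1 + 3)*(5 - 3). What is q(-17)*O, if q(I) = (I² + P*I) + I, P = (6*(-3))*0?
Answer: 2720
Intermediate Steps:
P = 0 (P = -18*0 = 0)
q(I) = I + I² (q(I) = (I² + 0*I) + I = (I² + 0) + I = I² + I = I + I²)
O = 10 (O = (2*1 + 3)*2 = (2 + 3)*2 = 5*2 = 10)
q(-17)*O = -17*(1 - 17)*10 = -17*(-16)*10 = 272*10 = 2720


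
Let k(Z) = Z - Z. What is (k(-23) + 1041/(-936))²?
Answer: 120409/97344 ≈ 1.2369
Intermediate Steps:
k(Z) = 0
(k(-23) + 1041/(-936))² = (0 + 1041/(-936))² = (0 + 1041*(-1/936))² = (0 - 347/312)² = (-347/312)² = 120409/97344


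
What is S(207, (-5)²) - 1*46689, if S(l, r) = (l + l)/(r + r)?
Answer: -1167018/25 ≈ -46681.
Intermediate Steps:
S(l, r) = l/r (S(l, r) = (2*l)/((2*r)) = (2*l)*(1/(2*r)) = l/r)
S(207, (-5)²) - 1*46689 = 207/((-5)²) - 1*46689 = 207/25 - 46689 = -1167018/25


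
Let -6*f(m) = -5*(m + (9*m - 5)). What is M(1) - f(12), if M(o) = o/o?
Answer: -569/6 ≈ -94.833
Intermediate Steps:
M(o) = 1
f(m) = -25/6 + 25*m/3 (f(m) = -(-5)*(m + (9*m - 5))/6 = -(-5)*(m + (-5 + 9*m))/6 = -(-5)*(-5 + 10*m)/6 = -(25 - 50*m)/6 = -25/6 + 25*m/3)
M(1) - f(12) = 1 - (-25/6 + (25/3)*12) = 1 - (-25/6 + 100) = 1 - 1*575/6 = 1 - 575/6 = -569/6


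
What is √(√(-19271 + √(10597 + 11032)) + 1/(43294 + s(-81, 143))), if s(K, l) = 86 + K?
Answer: √(4811 + 208311489*I*√(19271 - √21629))/14433 ≈ 8.3153 + 8.3153*I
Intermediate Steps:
√(√(-19271 + √(10597 + 11032)) + 1/(43294 + s(-81, 143))) = √(√(-19271 + √(10597 + 11032)) + 1/(43294 + (86 - 81))) = √(√(-19271 + √21629) + 1/(43294 + 5)) = √(√(-19271 + √21629) + 1/43299) = √(1/43299 + √(-19271 + √21629))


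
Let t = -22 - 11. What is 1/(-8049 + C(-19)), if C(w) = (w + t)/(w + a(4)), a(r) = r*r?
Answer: -3/24095 ≈ -0.00012451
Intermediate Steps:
a(r) = r²
t = -33
C(w) = (-33 + w)/(16 + w) (C(w) = (w - 33)/(w + 4²) = (-33 + w)/(w + 16) = (-33 + w)/(16 + w))
1/(-8049 + C(-19)) = 1/(-8049 + (-33 - 19)/(16 - 19)) = 1/(-8049 - 52/(-3)) = 1/(-8049 - ⅓*(-52)) = 1/(-8049 + 52/3) = 1/(-24095/3) = -3/24095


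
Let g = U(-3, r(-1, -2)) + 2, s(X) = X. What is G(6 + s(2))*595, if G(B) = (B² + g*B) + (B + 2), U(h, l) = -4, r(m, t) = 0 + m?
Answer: 34510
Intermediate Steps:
r(m, t) = m
g = -2 (g = -4 + 2 = -2)
G(B) = 2 + B² - B (G(B) = (B² - 2*B) + (B + 2) = (B² - 2*B) + (2 + B) = 2 + B² - B)
G(6 + s(2))*595 = (2 + (6 + 2)² - (6 + 2))*595 = (2 + 8² - 1*8)*595 = (2 + 64 - 8)*595 = 58*595 = 34510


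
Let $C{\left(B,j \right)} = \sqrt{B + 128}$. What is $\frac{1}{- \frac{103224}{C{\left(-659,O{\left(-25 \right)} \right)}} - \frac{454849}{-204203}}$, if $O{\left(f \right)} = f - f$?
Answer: $\frac{5480010290473}{49367735064229802235} - \frac{1434774554111272 i \sqrt{59}}{49367735064229802235} \approx 1.11 \cdot 10^{-7} - 0.00022324 i$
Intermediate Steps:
$O{\left(f \right)} = 0$
$C{\left(B,j \right)} = \sqrt{128 + B}$
$\frac{1}{- \frac{103224}{C{\left(-659,O{\left(-25 \right)} \right)}} - \frac{454849}{-204203}} = \frac{1}{- \frac{103224}{\sqrt{128 - 659}} - \frac{454849}{-204203}} = \frac{1}{- \frac{103224}{\sqrt{-531}} - - \frac{454849}{204203}} = \frac{1}{- \frac{103224}{3 i \sqrt{59}} + \frac{454849}{204203}} = \frac{1}{- 103224 \left(- \frac{i \sqrt{59}}{177}\right) + \frac{454849}{204203}} = \frac{1}{\frac{34408 i \sqrt{59}}{59} + \frac{454849}{204203}} = \frac{1}{\frac{454849}{204203} + \frac{34408 i \sqrt{59}}{59}}$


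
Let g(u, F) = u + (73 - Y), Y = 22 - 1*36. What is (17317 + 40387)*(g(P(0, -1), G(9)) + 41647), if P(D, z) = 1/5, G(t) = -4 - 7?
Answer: 12041151384/5 ≈ 2.4082e+9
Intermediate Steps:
Y = -14 (Y = 22 - 36 = -14)
G(t) = -11
P(D, z) = 1/5
g(u, F) = 87 + u (g(u, F) = u + (73 - 1*(-14)) = u + (73 + 14) = u + 87 = 87 + u)
(17317 + 40387)*(g(P(0, -1), G(9)) + 41647) = (17317 + 40387)*((87 + 1/5) + 41647) = 57704*(436/5 + 41647) = 57704*(208671/5) = 12041151384/5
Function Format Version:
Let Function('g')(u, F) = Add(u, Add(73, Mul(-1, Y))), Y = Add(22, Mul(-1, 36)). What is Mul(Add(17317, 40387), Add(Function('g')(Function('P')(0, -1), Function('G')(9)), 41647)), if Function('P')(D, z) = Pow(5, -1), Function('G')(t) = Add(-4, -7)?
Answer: Rational(12041151384, 5) ≈ 2.4082e+9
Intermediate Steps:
Y = -14 (Y = Add(22, -36) = -14)
Function('G')(t) = -11
Function('P')(D, z) = Rational(1, 5)
Function('g')(u, F) = Add(87, u) (Function('g')(u, F) = Add(u, Add(73, Mul(-1, -14))) = Add(u, Add(73, 14)) = Add(u, 87) = Add(87, u))
Mul(Add(17317, 40387), Add(Function('g')(Function('P')(0, -1), Function('G')(9)), 41647)) = Mul(Add(17317, 40387), Add(Add(87, Rational(1, 5)), 41647)) = Mul(57704, Add(Rational(436, 5), 41647)) = Mul(57704, Rational(208671, 5)) = Rational(12041151384, 5)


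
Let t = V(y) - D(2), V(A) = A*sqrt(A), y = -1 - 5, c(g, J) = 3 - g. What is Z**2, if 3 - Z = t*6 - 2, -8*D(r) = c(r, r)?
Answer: -124127/16 + 306*I*sqrt(6) ≈ -7757.9 + 749.54*I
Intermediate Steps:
D(r) = -3/8 + r/8 (D(r) = -(3 - r)/8 = -3/8 + r/8)
y = -6
V(A) = A**(3/2)
t = 1/8 - 6*I*sqrt(6) (t = (-6)**(3/2) - (-3/8 + (1/8)*2) = -6*I*sqrt(6) - (-3/8 + 1/4) = -6*I*sqrt(6) - 1*(-1/8) = -6*I*sqrt(6) + 1/8 = 1/8 - 6*I*sqrt(6) ≈ 0.125 - 14.697*I)
Z = 17/4 + 36*I*sqrt(6) (Z = 3 - ((1/8 - 6*I*sqrt(6))*6 - 2) = 3 - ((3/4 - 36*I*sqrt(6)) - 2) = 3 - (-5/4 - 36*I*sqrt(6)) = 3 + (5/4 + 36*I*sqrt(6)) = 17/4 + 36*I*sqrt(6) ≈ 4.25 + 88.182*I)
Z**2 = (17/4 + 36*I*sqrt(6))**2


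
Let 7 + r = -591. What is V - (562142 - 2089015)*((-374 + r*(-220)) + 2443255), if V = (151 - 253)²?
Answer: 3930844463397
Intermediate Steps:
r = -598 (r = -7 - 591 = -598)
V = 10404 (V = (-102)² = 10404)
V - (562142 - 2089015)*((-374 + r*(-220)) + 2443255) = 10404 - (562142 - 2089015)*((-374 - 598*(-220)) + 2443255) = 10404 - (-1526873)*((-374 + 131560) + 2443255) = 10404 - (-1526873)*(131186 + 2443255) = 10404 - (-1526873)*2574441 = 10404 - 1*(-3930844452993) = 10404 + 3930844452993 = 3930844463397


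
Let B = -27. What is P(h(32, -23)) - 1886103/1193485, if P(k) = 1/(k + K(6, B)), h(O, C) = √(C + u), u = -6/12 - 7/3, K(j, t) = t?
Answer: -8735505057/5405293565 - I*√930/4529 ≈ -1.6161 - 0.0067335*I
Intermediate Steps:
u = -17/6 (u = -6*1/12 - 7*⅓ = -½ - 7/3 = -17/6 ≈ -2.8333)
h(O, C) = √(-17/6 + C) (h(O, C) = √(C - 17/6) = √(-17/6 + C))
P(k) = 1/(-27 + k) (P(k) = 1/(k - 27) = 1/(-27 + k))
P(h(32, -23)) - 1886103/1193485 = 1/(-27 + √(-102 + 36*(-23))/6) - 1886103/1193485 = 1/(-27 + √(-102 - 828)/6) - 1886103*1/1193485 = 1/(-27 + √(-930)/6) - 1886103/1193485 = 1/(-27 + (I*√930)/6) - 1886103/1193485 = 1/(-27 + I*√930/6) - 1886103/1193485 = -1886103/1193485 + 1/(-27 + I*√930/6)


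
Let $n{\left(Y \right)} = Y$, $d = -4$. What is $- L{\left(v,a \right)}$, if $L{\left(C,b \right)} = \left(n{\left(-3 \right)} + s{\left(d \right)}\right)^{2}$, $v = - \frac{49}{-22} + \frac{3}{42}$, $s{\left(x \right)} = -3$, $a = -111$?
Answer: $-36$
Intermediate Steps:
$v = \frac{177}{77}$ ($v = \left(-49\right) \left(- \frac{1}{22}\right) + 3 \cdot \frac{1}{42} = \frac{49}{22} + \frac{1}{14} = \frac{177}{77} \approx 2.2987$)
$L{\left(C,b \right)} = 36$ ($L{\left(C,b \right)} = \left(-3 - 3\right)^{2} = \left(-6\right)^{2} = 36$)
$- L{\left(v,a \right)} = \left(-1\right) 36 = -36$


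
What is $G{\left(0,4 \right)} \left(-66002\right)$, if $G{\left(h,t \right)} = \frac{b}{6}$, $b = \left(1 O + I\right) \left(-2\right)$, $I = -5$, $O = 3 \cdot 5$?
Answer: $\frac{660020}{3} \approx 2.2001 \cdot 10^{5}$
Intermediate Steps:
$O = 15$
$b = -20$ ($b = \left(1 \cdot 15 - 5\right) \left(-2\right) = \left(15 - 5\right) \left(-2\right) = 10 \left(-2\right) = -20$)
$G{\left(h,t \right)} = - \frac{10}{3}$ ($G{\left(h,t \right)} = - \frac{20}{6} = \left(-20\right) \frac{1}{6} = - \frac{10}{3}$)
$G{\left(0,4 \right)} \left(-66002\right) = \left(- \frac{10}{3}\right) \left(-66002\right) = \frac{660020}{3}$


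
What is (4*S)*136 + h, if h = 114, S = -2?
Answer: -974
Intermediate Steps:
(4*S)*136 + h = (4*(-2))*136 + 114 = -8*136 + 114 = -1088 + 114 = -974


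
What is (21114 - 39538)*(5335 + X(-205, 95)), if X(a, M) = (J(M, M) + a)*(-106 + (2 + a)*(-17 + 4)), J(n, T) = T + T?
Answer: 601727840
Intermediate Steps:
J(n, T) = 2*T
X(a, M) = (-132 - 13*a)*(a + 2*M) (X(a, M) = (2*M + a)*(-106 + (2 + a)*(-17 + 4)) = (a + 2*M)*(-106 + (2 + a)*(-13)) = (a + 2*M)*(-106 + (-26 - 13*a)) = (a + 2*M)*(-132 - 13*a) = (-132 - 13*a)*(a + 2*M))
(21114 - 39538)*(5335 + X(-205, 95)) = (21114 - 39538)*(5335 + (-264*95 - 132*(-205) - 13*(-205)² - 26*95*(-205))) = -18424*(5335 + (-25080 + 27060 - 13*42025 + 506350)) = -18424*(5335 + (-25080 + 27060 - 546325 + 506350)) = -18424*(5335 - 37995) = -18424*(-32660) = 601727840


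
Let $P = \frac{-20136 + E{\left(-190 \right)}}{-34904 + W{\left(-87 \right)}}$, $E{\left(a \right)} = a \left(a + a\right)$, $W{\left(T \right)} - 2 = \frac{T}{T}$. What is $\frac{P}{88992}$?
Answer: $- \frac{1627}{97059681} \approx -1.6763 \cdot 10^{-5}$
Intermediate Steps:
$W{\left(T \right)} = 3$ ($W{\left(T \right)} = 2 + \frac{T}{T} = 2 + 1 = 3$)
$E{\left(a \right)} = 2 a^{2}$ ($E{\left(a \right)} = a 2 a = 2 a^{2}$)
$P = - \frac{52064}{34901}$ ($P = \frac{-20136 + 2 \left(-190\right)^{2}}{-34904 + 3} = \frac{-20136 + 2 \cdot 36100}{-34901} = \left(-20136 + 72200\right) \left(- \frac{1}{34901}\right) = 52064 \left(- \frac{1}{34901}\right) = - \frac{52064}{34901} \approx -1.4918$)
$\frac{P}{88992} = - \frac{52064}{34901 \cdot 88992} = \left(- \frac{52064}{34901}\right) \frac{1}{88992} = - \frac{1627}{97059681}$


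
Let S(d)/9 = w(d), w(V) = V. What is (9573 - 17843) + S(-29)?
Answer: -8531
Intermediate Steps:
S(d) = 9*d
(9573 - 17843) + S(-29) = (9573 - 17843) + 9*(-29) = -8270 - 261 = -8531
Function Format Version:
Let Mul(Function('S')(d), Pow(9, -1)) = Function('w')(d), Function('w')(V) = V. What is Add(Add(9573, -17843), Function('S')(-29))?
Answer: -8531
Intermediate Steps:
Function('S')(d) = Mul(9, d)
Add(Add(9573, -17843), Function('S')(-29)) = Add(Add(9573, -17843), Mul(9, -29)) = Add(-8270, -261) = -8531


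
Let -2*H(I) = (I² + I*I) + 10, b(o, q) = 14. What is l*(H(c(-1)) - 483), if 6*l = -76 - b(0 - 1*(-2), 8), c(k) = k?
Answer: 7335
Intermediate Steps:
H(I) = -5 - I² (H(I) = -((I² + I*I) + 10)/2 = -((I² + I²) + 10)/2 = -(2*I² + 10)/2 = -(10 + 2*I²)/2 = -5 - I²)
l = -15 (l = (-76 - 1*14)/6 = (-76 - 14)/6 = (⅙)*(-90) = -15)
l*(H(c(-1)) - 483) = -15*((-5 - 1*(-1)²) - 483) = -15*((-5 - 1*1) - 483) = -15*((-5 - 1) - 483) = -15*(-6 - 483) = -15*(-489) = 7335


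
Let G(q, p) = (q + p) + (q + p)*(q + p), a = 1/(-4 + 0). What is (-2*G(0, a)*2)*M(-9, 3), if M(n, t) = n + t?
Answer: -9/2 ≈ -4.5000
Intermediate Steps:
a = -1/4 (a = 1/(-4) = -1/4 ≈ -0.25000)
G(q, p) = p + q + (p + q)**2 (G(q, p) = (p + q) + (p + q)*(p + q) = (p + q) + (p + q)**2 = p + q + (p + q)**2)
(-2*G(0, a)*2)*M(-9, 3) = (-2*(-1/4 + 0 + (-1/4 + 0)**2)*2)*(-9 + 3) = (-2*(-1/4 + 0 + (-1/4)**2)*2)*(-6) = (-2*(-1/4 + 0 + 1/16)*2)*(-6) = (-2*(-3/16)*2)*(-6) = ((3/8)*2)*(-6) = (3/4)*(-6) = -9/2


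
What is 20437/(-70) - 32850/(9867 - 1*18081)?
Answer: -27595003/95830 ≈ -287.96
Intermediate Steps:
20437/(-70) - 32850/(9867 - 1*18081) = 20437*(-1/70) - 32850/(9867 - 18081) = -20437/70 - 32850/(-8214) = -20437/70 - 32850*(-1/8214) = -20437/70 + 5475/1369 = -27595003/95830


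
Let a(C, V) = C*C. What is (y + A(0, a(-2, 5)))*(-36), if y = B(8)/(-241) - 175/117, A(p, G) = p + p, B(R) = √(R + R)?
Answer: 170572/3133 ≈ 54.444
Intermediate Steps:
a(C, V) = C²
B(R) = √2*√R (B(R) = √(2*R) = √2*√R)
A(p, G) = 2*p
y = -42643/28197 (y = (√2*√8)/(-241) - 175/117 = (√2*(2*√2))*(-1/241) - 175*1/117 = 4*(-1/241) - 175/117 = -4/241 - 175/117 = -42643/28197 ≈ -1.5123)
(y + A(0, a(-2, 5)))*(-36) = (-42643/28197 + 2*0)*(-36) = (-42643/28197 + 0)*(-36) = -42643/28197*(-36) = 170572/3133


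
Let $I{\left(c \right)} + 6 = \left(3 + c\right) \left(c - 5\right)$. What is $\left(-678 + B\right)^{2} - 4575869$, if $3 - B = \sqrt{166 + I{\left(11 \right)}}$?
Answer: $-4120000 + 2700 \sqrt{61} \approx -4.0989 \cdot 10^{6}$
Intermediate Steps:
$I{\left(c \right)} = -6 + \left(-5 + c\right) \left(3 + c\right)$ ($I{\left(c \right)} = -6 + \left(3 + c\right) \left(c - 5\right) = -6 + \left(3 + c\right) \left(-5 + c\right) = -6 + \left(-5 + c\right) \left(3 + c\right)$)
$B = 3 - 2 \sqrt{61}$ ($B = 3 - \sqrt{166 - \left(43 - 121\right)} = 3 - \sqrt{166 - -78} = 3 - \sqrt{166 + 78} = 3 - \sqrt{244} = 3 - 2 \sqrt{61} \approx -12.62$)
$\left(-678 + B\right)^{2} - 4575869 = \left(-678 + \left(3 - 2 \sqrt{61}\right)\right)^{2} - 4575869 = \left(-675 - 2 \sqrt{61}\right)^{2} - 4575869 = -4575869 + \left(-675 - 2 \sqrt{61}\right)^{2}$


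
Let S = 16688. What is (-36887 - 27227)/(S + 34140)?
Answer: -32057/25414 ≈ -1.2614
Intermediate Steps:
(-36887 - 27227)/(S + 34140) = (-36887 - 27227)/(16688 + 34140) = -64114/50828 = -64114*1/50828 = -32057/25414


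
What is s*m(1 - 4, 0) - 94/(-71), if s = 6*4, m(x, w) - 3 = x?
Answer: 94/71 ≈ 1.3239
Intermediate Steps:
m(x, w) = 3 + x
s = 24
s*m(1 - 4, 0) - 94/(-71) = 24*(3 + (1 - 4)) - 94/(-71) = 24*(3 - 3) - 94*(-1/71) = 24*0 + 94/71 = 0 + 94/71 = 94/71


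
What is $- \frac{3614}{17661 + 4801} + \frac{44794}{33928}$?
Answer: $\frac{220886759}{190522684} \approx 1.1594$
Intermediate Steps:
$- \frac{3614}{17661 + 4801} + \frac{44794}{33928} = - \frac{3614}{22462} + 44794 \cdot \frac{1}{33928} = \left(-3614\right) \frac{1}{22462} + \frac{22397}{16964} = - \frac{1807}{11231} + \frac{22397}{16964} = \frac{220886759}{190522684}$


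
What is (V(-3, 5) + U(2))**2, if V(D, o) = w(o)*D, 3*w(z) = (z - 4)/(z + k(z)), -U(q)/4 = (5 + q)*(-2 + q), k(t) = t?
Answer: 1/100 ≈ 0.010000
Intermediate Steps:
U(q) = -4*(-2 + q)*(5 + q) (U(q) = -4*(5 + q)*(-2 + q) = -4*(-2 + q)*(5 + q))
w(z) = (-4 + z)/(6*z) (w(z) = ((z - 4)/(z + z))/3 = ((-4 + z)/((2*z)))/3 = ((-4 + z)*(1/(2*z)))/3 = ((-4 + z)/(2*z))/3 = (-4 + z)/(6*z))
V(D, o) = D*(-4 + o)/(6*o) (V(D, o) = ((-4 + o)/(6*o))*D = D*(-4 + o)/(6*o))
(V(-3, 5) + U(2))**2 = ((1/6)*(-3)*(-4 + 5)/5 + (40 - 12*2 - 4*2**2))**2 = ((1/6)*(-3)*(1/5)*1 + (40 - 24 - 4*4))**2 = (-1/10 + (40 - 24 - 16))**2 = (-1/10 + 0)**2 = (-1/10)**2 = 1/100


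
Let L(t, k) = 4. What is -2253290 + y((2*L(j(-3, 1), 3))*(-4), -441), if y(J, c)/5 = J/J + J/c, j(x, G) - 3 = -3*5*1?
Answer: -993698525/441 ≈ -2.2533e+6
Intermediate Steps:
j(x, G) = -12 (j(x, G) = 3 - 3*5*1 = 3 - 15*1 = 3 - 15 = -12)
y(J, c) = 5 + 5*J/c (y(J, c) = 5*(J/J + J/c) = 5*(1 + J/c) = 5 + 5*J/c)
-2253290 + y((2*L(j(-3, 1), 3))*(-4), -441) = -2253290 + (5 + 5*((2*4)*(-4))/(-441)) = -2253290 + (5 + 5*(8*(-4))*(-1/441)) = -2253290 + (5 + 5*(-32)*(-1/441)) = -2253290 + (5 + 160/441) = -2253290 + 2365/441 = -993698525/441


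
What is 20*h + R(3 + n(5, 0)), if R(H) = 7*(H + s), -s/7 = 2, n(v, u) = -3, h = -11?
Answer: -318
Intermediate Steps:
s = -14 (s = -7*2 = -14)
R(H) = -98 + 7*H (R(H) = 7*(H - 14) = 7*(-14 + H) = -98 + 7*H)
20*h + R(3 + n(5, 0)) = 20*(-11) + (-98 + 7*(3 - 3)) = -220 + (-98 + 7*0) = -220 + (-98 + 0) = -220 - 98 = -318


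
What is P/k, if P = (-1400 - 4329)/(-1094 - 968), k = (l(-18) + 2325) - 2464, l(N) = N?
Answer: -5729/323734 ≈ -0.017697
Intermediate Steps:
k = -157 (k = (-18 + 2325) - 2464 = 2307 - 2464 = -157)
P = 5729/2062 (P = -5729/(-2062) = -5729*(-1/2062) = 5729/2062 ≈ 2.7784)
P/k = (5729/2062)/(-157) = (5729/2062)*(-1/157) = -5729/323734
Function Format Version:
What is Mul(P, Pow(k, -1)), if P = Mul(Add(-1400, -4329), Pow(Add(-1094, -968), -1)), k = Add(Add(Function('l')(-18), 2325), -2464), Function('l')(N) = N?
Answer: Rational(-5729, 323734) ≈ -0.017697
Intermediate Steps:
k = -157 (k = Add(Add(-18, 2325), -2464) = Add(2307, -2464) = -157)
P = Rational(5729, 2062) (P = Mul(-5729, Pow(-2062, -1)) = Mul(-5729, Rational(-1, 2062)) = Rational(5729, 2062) ≈ 2.7784)
Mul(P, Pow(k, -1)) = Mul(Rational(5729, 2062), Pow(-157, -1)) = Mul(Rational(5729, 2062), Rational(-1, 157)) = Rational(-5729, 323734)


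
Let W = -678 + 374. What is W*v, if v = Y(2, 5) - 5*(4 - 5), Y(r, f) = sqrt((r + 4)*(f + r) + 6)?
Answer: -1520 - 1216*sqrt(3) ≈ -3626.2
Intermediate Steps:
Y(r, f) = sqrt(6 + (4 + r)*(f + r)) (Y(r, f) = sqrt((4 + r)*(f + r) + 6) = sqrt(6 + (4 + r)*(f + r)))
v = 5 + 4*sqrt(3) (v = sqrt(6 + 2**2 + 4*5 + 4*2 + 5*2) - 5*(4 - 5) = sqrt(6 + 4 + 20 + 8 + 10) - 5*(-1) = sqrt(48) + 5 = 4*sqrt(3) + 5 = 5 + 4*sqrt(3) ≈ 11.928)
W = -304
W*v = -304*(5 + 4*sqrt(3)) = -1520 - 1216*sqrt(3)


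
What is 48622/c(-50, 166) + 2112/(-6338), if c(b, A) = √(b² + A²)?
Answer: -1056/3169 + 24311*√26/442 ≈ 280.12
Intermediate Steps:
c(b, A) = √(A² + b²)
48622/c(-50, 166) + 2112/(-6338) = 48622/(√(166² + (-50)²)) + 2112/(-6338) = 48622/(√(27556 + 2500)) + 2112*(-1/6338) = 48622/(√30056) - 1056/3169 = 48622/((34*√26)) - 1056/3169 = 48622*(√26/884) - 1056/3169 = 24311*√26/442 - 1056/3169 = -1056/3169 + 24311*√26/442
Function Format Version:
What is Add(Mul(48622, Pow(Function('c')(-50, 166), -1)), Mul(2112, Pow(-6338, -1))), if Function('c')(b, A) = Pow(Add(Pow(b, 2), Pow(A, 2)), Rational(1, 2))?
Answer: Add(Rational(-1056, 3169), Mul(Rational(24311, 442), Pow(26, Rational(1, 2)))) ≈ 280.12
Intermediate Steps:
Function('c')(b, A) = Pow(Add(Pow(A, 2), Pow(b, 2)), Rational(1, 2))
Add(Mul(48622, Pow(Function('c')(-50, 166), -1)), Mul(2112, Pow(-6338, -1))) = Add(Mul(48622, Pow(Pow(Add(Pow(166, 2), Pow(-50, 2)), Rational(1, 2)), -1)), Mul(2112, Pow(-6338, -1))) = Add(Mul(48622, Pow(Pow(Add(27556, 2500), Rational(1, 2)), -1)), Mul(2112, Rational(-1, 6338))) = Add(Mul(48622, Pow(Pow(30056, Rational(1, 2)), -1)), Rational(-1056, 3169)) = Add(Mul(48622, Pow(Mul(34, Pow(26, Rational(1, 2))), -1)), Rational(-1056, 3169)) = Add(Mul(48622, Mul(Rational(1, 884), Pow(26, Rational(1, 2)))), Rational(-1056, 3169)) = Add(Mul(Rational(24311, 442), Pow(26, Rational(1, 2))), Rational(-1056, 3169)) = Add(Rational(-1056, 3169), Mul(Rational(24311, 442), Pow(26, Rational(1, 2))))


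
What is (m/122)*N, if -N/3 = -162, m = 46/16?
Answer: 5589/488 ≈ 11.453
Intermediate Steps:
m = 23/8 (m = 46*(1/16) = 23/8 ≈ 2.8750)
N = 486 (N = -3*(-162) = 486)
(m/122)*N = ((23/8)/122)*486 = ((1/122)*(23/8))*486 = (23/976)*486 = 5589/488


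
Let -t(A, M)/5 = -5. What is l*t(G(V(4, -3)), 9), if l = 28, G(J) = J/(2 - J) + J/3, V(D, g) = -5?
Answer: 700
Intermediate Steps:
G(J) = J/3 + J/(2 - J) (G(J) = J/(2 - J) + J*(⅓) = J/(2 - J) + J/3 = J/3 + J/(2 - J))
t(A, M) = 25 (t(A, M) = -5*(-5) = 25)
l*t(G(V(4, -3)), 9) = 28*25 = 700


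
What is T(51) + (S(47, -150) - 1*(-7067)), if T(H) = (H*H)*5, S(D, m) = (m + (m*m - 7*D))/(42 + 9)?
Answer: 1045693/51 ≈ 20504.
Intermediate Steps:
S(D, m) = -7*D/51 + m/51 + m²/51 (S(D, m) = (m + (m² - 7*D))/51 = (m + m² - 7*D)*(1/51) = -7*D/51 + m/51 + m²/51)
T(H) = 5*H² (T(H) = H²*5 = 5*H²)
T(51) + (S(47, -150) - 1*(-7067)) = 5*51² + ((-7/51*47 + (1/51)*(-150) + (1/51)*(-150)²) - 1*(-7067)) = 5*2601 + ((-329/51 - 50/17 + (1/51)*22500) + 7067) = 13005 + ((-329/51 - 50/17 + 7500/17) + 7067) = 13005 + (22021/51 + 7067) = 13005 + 382438/51 = 1045693/51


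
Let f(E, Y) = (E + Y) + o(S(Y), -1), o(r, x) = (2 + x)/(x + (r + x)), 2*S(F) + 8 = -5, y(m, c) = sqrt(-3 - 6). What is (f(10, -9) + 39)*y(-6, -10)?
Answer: 2034*I/17 ≈ 119.65*I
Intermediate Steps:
y(m, c) = 3*I (y(m, c) = sqrt(-9) = 3*I)
S(F) = -13/2 (S(F) = -4 + (1/2)*(-5) = -4 - 5/2 = -13/2)
o(r, x) = (2 + x)/(r + 2*x)
f(E, Y) = -2/17 + E + Y (f(E, Y) = (E + Y) + (2 - 1)/(-13/2 + 2*(-1)) = (E + Y) + 1/(-13/2 - 2) = (E + Y) + 1/(-17/2) = (E + Y) - 2/17*1 = (E + Y) - 2/17 = -2/17 + E + Y)
(f(10, -9) + 39)*y(-6, -10) = ((-2/17 + 10 - 9) + 39)*(3*I) = (15/17 + 39)*(3*I) = 678*(3*I)/17 = 2034*I/17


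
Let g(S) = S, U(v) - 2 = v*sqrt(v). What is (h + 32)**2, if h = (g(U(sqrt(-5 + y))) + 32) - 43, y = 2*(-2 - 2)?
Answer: (23 + (-13)**(3/4))**2 ≈ 306.31 + 175.82*I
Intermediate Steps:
y = -8 (y = 2*(-4) = -8)
U(v) = 2 + v**(3/2) (U(v) = 2 + v*sqrt(v) = 2 + v**(3/2))
h = -9 + 13**(3/4)*I**(3/2) (h = ((2 + (sqrt(-5 - 8))**(3/2)) + 32) - 43 = ((2 + (sqrt(-13))**(3/2)) + 32) - 43 = ((2 + (I*sqrt(13))**(3/2)) + 32) - 43 = ((2 + 13**(3/4)*I**(3/2)) + 32) - 43 = (34 + 13**(3/4)*I**(3/2)) - 43 = -9 + 13**(3/4)*I**(3/2) ≈ -13.841 + 4.8411*I)
(h + 32)**2 = ((-9 + (-13)**(3/4)) + 32)**2 = (23 + (-13)**(3/4))**2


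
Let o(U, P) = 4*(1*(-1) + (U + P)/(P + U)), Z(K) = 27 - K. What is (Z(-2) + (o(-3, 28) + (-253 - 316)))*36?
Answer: -19440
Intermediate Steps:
o(U, P) = 0 (o(U, P) = 4*(-1 + (P + U)/(P + U)) = 4*(-1 + 1) = 4*0 = 0)
(Z(-2) + (o(-3, 28) + (-253 - 316)))*36 = ((27 - 1*(-2)) + (0 + (-253 - 316)))*36 = ((27 + 2) + (0 - 569))*36 = (29 - 569)*36 = -540*36 = -19440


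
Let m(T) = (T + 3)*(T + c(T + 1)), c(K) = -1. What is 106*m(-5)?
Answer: 1272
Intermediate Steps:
m(T) = (-1 + T)*(3 + T) (m(T) = (T + 3)*(T - 1) = (3 + T)*(-1 + T) = (-1 + T)*(3 + T))
106*m(-5) = 106*(-3 + (-5)**2 + 2*(-5)) = 106*(-3 + 25 - 10) = 106*12 = 1272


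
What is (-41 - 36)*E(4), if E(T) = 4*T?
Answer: -1232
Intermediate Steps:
(-41 - 36)*E(4) = (-41 - 36)*(4*4) = -77*16 = -1232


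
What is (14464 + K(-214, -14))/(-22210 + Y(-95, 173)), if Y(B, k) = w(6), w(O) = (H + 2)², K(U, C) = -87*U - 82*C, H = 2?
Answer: -5705/3699 ≈ -1.5423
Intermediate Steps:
w(O) = 16 (w(O) = (2 + 2)² = 4² = 16)
Y(B, k) = 16
(14464 + K(-214, -14))/(-22210 + Y(-95, 173)) = (14464 + (-87*(-214) - 82*(-14)))/(-22210 + 16) = (14464 + (18618 + 1148))/(-22194) = (14464 + 19766)*(-1/22194) = 34230*(-1/22194) = -5705/3699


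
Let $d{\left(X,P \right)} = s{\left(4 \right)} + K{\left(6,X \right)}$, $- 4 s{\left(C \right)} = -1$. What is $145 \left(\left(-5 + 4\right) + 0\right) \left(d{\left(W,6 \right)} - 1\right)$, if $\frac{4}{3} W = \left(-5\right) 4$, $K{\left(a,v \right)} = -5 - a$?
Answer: $\frac{6815}{4} \approx 1703.8$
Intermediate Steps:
$s{\left(C \right)} = \frac{1}{4}$ ($s{\left(C \right)} = \left(- \frac{1}{4}\right) \left(-1\right) = \frac{1}{4}$)
$W = -15$ ($W = \frac{3 \left(\left(-5\right) 4\right)}{4} = \frac{3}{4} \left(-20\right) = -15$)
$d{\left(X,P \right)} = - \frac{43}{4}$ ($d{\left(X,P \right)} = \frac{1}{4} - 11 = - \frac{43}{4}$)
$145 \left(\left(-5 + 4\right) + 0\right) \left(d{\left(W,6 \right)} - 1\right) = 145 \left(\left(-5 + 4\right) + 0\right) \left(- \frac{43}{4} - 1\right) = 145 \left(-1 + 0\right) \left(- \frac{47}{4}\right) = 145 \left(\left(-1\right) \left(- \frac{47}{4}\right)\right) = 145 \cdot \frac{47}{4} = \frac{6815}{4}$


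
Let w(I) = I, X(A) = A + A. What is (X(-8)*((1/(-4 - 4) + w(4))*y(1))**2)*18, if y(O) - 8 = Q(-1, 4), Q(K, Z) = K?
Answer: -423801/2 ≈ -2.1190e+5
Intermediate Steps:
X(A) = 2*A
y(O) = 7 (y(O) = 8 - 1 = 7)
(X(-8)*((1/(-4 - 4) + w(4))*y(1))**2)*18 = ((2*(-8))*((1/(-4 - 4) + 4)*7)**2)*18 = -16*49*(1/(-8) + 4)**2*18 = -16*49*(-1/8 + 4)**2*18 = -16*((31/8)*7)**2*18 = -16*(217/8)**2*18 = -16*47089/64*18 = -47089/4*18 = -423801/2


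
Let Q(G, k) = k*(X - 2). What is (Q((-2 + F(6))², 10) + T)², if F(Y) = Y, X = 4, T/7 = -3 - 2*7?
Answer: 9801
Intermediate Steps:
T = -119 (T = 7*(-3 - 2*7) = 7*(-3 - 14) = 7*(-17) = -119)
Q(G, k) = 2*k (Q(G, k) = k*(4 - 2) = k*2 = 2*k)
(Q((-2 + F(6))², 10) + T)² = (2*10 - 119)² = (20 - 119)² = (-99)² = 9801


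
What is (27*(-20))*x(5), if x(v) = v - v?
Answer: 0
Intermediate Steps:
x(v) = 0
(27*(-20))*x(5) = (27*(-20))*0 = -540*0 = 0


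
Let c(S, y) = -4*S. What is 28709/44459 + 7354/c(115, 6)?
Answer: -6820551/444590 ≈ -15.341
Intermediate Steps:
28709/44459 + 7354/c(115, 6) = 28709/44459 + 7354/((-4*115)) = 28709*(1/44459) + 7354/(-460) = 28709/44459 + 7354*(-1/460) = 28709/44459 - 3677/230 = -6820551/444590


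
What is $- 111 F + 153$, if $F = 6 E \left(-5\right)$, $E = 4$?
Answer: $13473$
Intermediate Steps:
$F = -120$ ($F = 6 \cdot 4 \left(-5\right) = 24 \left(-5\right) = -120$)
$- 111 F + 153 = \left(-111\right) \left(-120\right) + 153 = 13320 + 153 = 13473$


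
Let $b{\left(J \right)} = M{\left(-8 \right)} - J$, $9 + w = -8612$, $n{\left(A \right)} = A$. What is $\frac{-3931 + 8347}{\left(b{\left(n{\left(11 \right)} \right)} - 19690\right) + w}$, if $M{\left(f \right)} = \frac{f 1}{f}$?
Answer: $- \frac{4416}{28321} \approx -0.15593$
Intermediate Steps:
$w = -8621$ ($w = -9 - 8612 = -8621$)
$M{\left(f \right)} = 1$ ($M{\left(f \right)} = \frac{f}{f} = 1$)
$b{\left(J \right)} = 1 - J$
$\frac{-3931 + 8347}{\left(b{\left(n{\left(11 \right)} \right)} - 19690\right) + w} = \frac{-3931 + 8347}{\left(\left(1 - 11\right) - 19690\right) - 8621} = \frac{4416}{\left(\left(1 - 11\right) - 19690\right) - 8621} = \frac{4416}{\left(-10 - 19690\right) - 8621} = \frac{4416}{-19700 - 8621} = \frac{4416}{-28321} = 4416 \left(- \frac{1}{28321}\right) = - \frac{4416}{28321}$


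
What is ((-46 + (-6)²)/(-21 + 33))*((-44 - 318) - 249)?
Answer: 3055/6 ≈ 509.17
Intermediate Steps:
((-46 + (-6)²)/(-21 + 33))*((-44 - 318) - 249) = ((-46 + 36)/12)*(-362 - 249) = -10*1/12*(-611) = -⅚*(-611) = 3055/6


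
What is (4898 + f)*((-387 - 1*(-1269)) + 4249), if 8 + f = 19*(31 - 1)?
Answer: 28015260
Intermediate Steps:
f = 562 (f = -8 + 19*(31 - 1) = -8 + 19*30 = -8 + 570 = 562)
(4898 + f)*((-387 - 1*(-1269)) + 4249) = (4898 + 562)*((-387 - 1*(-1269)) + 4249) = 5460*((-387 + 1269) + 4249) = 5460*(882 + 4249) = 5460*5131 = 28015260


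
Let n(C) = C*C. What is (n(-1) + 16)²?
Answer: 289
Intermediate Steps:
n(C) = C²
(n(-1) + 16)² = ((-1)² + 16)² = (1 + 16)² = 17² = 289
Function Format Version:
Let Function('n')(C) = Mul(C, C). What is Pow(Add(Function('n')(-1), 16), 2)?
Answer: 289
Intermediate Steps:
Function('n')(C) = Pow(C, 2)
Pow(Add(Function('n')(-1), 16), 2) = Pow(Add(Pow(-1, 2), 16), 2) = Pow(Add(1, 16), 2) = Pow(17, 2) = 289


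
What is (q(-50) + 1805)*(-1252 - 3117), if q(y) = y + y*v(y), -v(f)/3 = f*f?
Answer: -1646042595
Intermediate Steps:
v(f) = -3*f² (v(f) = -3*f*f = -3*f²)
q(y) = y - 3*y³ (q(y) = y + y*(-3*y²) = y - 3*y³)
(q(-50) + 1805)*(-1252 - 3117) = ((-50 - 3*(-50)³) + 1805)*(-1252 - 3117) = ((-50 - 3*(-125000)) + 1805)*(-4369) = ((-50 + 375000) + 1805)*(-4369) = (374950 + 1805)*(-4369) = 376755*(-4369) = -1646042595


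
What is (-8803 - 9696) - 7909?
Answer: -26408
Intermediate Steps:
(-8803 - 9696) - 7909 = -18499 - 7909 = -26408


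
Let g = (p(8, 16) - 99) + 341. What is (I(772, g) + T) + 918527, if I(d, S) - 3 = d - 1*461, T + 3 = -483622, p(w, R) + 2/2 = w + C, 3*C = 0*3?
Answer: 435216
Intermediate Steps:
C = 0 (C = (0*3)/3 = (⅓)*0 = 0)
p(w, R) = -1 + w (p(w, R) = -1 + (w + 0) = -1 + w)
T = -483625 (T = -3 - 483622 = -483625)
g = 249 (g = ((-1 + 8) - 99) + 341 = (7 - 99) + 341 = -92 + 341 = 249)
I(d, S) = -458 + d (I(d, S) = 3 + (d - 1*461) = 3 + (d - 461) = 3 + (-461 + d) = -458 + d)
(I(772, g) + T) + 918527 = ((-458 + 772) - 483625) + 918527 = (314 - 483625) + 918527 = -483311 + 918527 = 435216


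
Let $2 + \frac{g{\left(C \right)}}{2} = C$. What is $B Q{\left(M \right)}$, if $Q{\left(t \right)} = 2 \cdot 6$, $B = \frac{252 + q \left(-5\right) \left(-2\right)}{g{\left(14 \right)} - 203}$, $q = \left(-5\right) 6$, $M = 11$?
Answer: $\frac{576}{179} \approx 3.2179$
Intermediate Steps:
$g{\left(C \right)} = -4 + 2 C$
$q = -30$
$B = \frac{48}{179}$ ($B = \frac{252 + \left(-30\right) \left(-5\right) \left(-2\right)}{\left(-4 + 2 \cdot 14\right) - 203} = \frac{252 + 150 \left(-2\right)}{\left(-4 + 28\right) - 203} = \frac{252 - 300}{24 - 203} = - \frac{48}{-179} = \left(-48\right) \left(- \frac{1}{179}\right) = \frac{48}{179} \approx 0.26816$)
$Q{\left(t \right)} = 12$
$B Q{\left(M \right)} = \frac{48}{179} \cdot 12 = \frac{576}{179}$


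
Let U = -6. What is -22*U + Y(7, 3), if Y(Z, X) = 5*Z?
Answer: 167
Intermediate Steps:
-22*U + Y(7, 3) = -22*(-6) + 5*7 = 132 + 35 = 167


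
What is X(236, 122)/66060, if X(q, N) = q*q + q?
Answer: 4661/5505 ≈ 0.84668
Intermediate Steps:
X(q, N) = q + q² (X(q, N) = q² + q = q + q²)
X(236, 122)/66060 = (236*(1 + 236))/66060 = (236*237)*(1/66060) = 55932*(1/66060) = 4661/5505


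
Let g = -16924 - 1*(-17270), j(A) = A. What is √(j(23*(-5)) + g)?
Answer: √231 ≈ 15.199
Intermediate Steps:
g = 346 (g = -16924 + 17270 = 346)
√(j(23*(-5)) + g) = √(23*(-5) + 346) = √(-115 + 346) = √231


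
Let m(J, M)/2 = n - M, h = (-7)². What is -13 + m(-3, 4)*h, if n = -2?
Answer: -601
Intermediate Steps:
h = 49
m(J, M) = -4 - 2*M (m(J, M) = 2*(-2 - M) = -4 - 2*M)
-13 + m(-3, 4)*h = -13 + (-4 - 2*4)*49 = -13 + (-4 - 8)*49 = -13 - 12*49 = -13 - 588 = -601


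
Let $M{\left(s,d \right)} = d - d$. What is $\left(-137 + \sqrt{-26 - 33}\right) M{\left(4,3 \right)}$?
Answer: $0$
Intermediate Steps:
$M{\left(s,d \right)} = 0$
$\left(-137 + \sqrt{-26 - 33}\right) M{\left(4,3 \right)} = \left(-137 + \sqrt{-26 - 33}\right) 0 = \left(-137 + \sqrt{-59}\right) 0 = \left(-137 + i \sqrt{59}\right) 0 = 0$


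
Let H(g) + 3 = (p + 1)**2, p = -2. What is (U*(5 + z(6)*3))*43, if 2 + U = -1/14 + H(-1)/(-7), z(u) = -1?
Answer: -1075/7 ≈ -153.57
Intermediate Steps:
H(g) = -2 (H(g) = -3 + (-2 + 1)**2 = -3 + (-1)**2 = -3 + 1 = -2)
U = -25/14 (U = -2 + (-1/14 - 2/(-7)) = -2 + (-1*1/14 - 2*(-1/7)) = -2 + (-1/14 + 2/7) = -2 + 3/14 = -25/14 ≈ -1.7857)
(U*(5 + z(6)*3))*43 = -25*(5 - 1*3)/14*43 = -25*(5 - 3)/14*43 = -25/14*2*43 = -25/7*43 = -1075/7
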